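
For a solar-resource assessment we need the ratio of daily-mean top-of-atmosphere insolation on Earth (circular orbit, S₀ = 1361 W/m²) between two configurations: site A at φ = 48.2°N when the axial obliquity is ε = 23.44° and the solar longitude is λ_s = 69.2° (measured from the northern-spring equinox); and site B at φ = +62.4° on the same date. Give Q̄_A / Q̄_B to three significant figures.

Q̄_A / Q̄_B ≈ 1.03

— Configuration A (φ=+48.2°):
Solar declination: sin δ = sin ε · sin λ_s = sin 23.44° × sin 69.2° = 0.37186, so δ = +21.831°.
cos H₀ = −tan(+48.2°) tan(+21.831°) = -0.4480, H₀ = 2.0354 rad.
Bracket: H₀ sin φ sin δ + cos φ cos δ sin H₀ = 2.0354×0.74548×0.37186 + 0.66653×0.92829×0.89402 = 0.564242 + 0.553160 = 1.117402.
Q̄ = (S₀/π) × [bracket] = (1361/π) × 1.117402 = 484.08 W/m².
— Configuration B (φ=+62.4°):
cos H₀ = −tan(+62.4°) tan(+21.831°) = -0.7663, H₀ = 2.4438 rad.
Bracket: H₀ sin φ sin δ + cos φ cos δ sin H₀ = 2.4438×0.88620×0.37186 + 0.46330×0.92829×0.64253 = 0.805336 + 0.276337 = 1.081673.
Q̄ = (S₀/π) × [bracket] = (1361/π) × 1.081673 = 468.60 W/m².
Ratio Q̄_A / Q̄_B = 484.08 / 468.60 = 1.033.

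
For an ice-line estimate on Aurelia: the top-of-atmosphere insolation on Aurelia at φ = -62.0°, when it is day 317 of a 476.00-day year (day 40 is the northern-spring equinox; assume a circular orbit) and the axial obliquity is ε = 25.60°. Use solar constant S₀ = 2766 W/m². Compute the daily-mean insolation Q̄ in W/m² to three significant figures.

Q̄ ≈ 698 W/m²

Solar longitude: λ_s = 360° × (317 − 40)/476.00 = 209.496°.
sin δ = sin 25.60° × sin 209.496° = -0.21274, so δ = -12.283°.
cos H₀ = −tan(-62.0°) tan(-12.283°) = -0.4095, H₀ = 1.9927 rad.
Bracket: H₀ sin φ sin δ + cos φ cos δ sin H₀ = 1.9927×-0.88295×-0.21274 + 0.46947×0.97711×0.91232 = 0.374306 + 0.418503 = 0.792809.
Q̄ = (S₀/π) × [bracket] = (2766/π) × 0.792809 = 698.0 W/m².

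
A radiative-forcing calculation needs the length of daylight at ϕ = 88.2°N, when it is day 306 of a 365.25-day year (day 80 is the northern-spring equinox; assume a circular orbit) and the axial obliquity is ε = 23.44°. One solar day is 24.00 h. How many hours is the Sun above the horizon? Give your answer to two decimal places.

Solar longitude: L_s = 360° × (306 − 80)/365.25 = 222.752°.
sin δ = sin 23.44° × sin 222.752° = -0.27003, so δ = -15.666°.
cos h₀ = −tan ϕ · tan δ = 8.9239 ≥ 1, so the Sun never rises (polar night) and h₀ = 0.
Daylight = 2h₀/(2π) × 24.00 h = (0.0000/π) × 24.00 = 0.00 h.

0.00 h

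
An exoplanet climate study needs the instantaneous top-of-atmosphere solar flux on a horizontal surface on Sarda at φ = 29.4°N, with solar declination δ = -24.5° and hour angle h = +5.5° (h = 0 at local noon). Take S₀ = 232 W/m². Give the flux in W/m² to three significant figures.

136 W/m²

cos θ_z = sin φ sin δ + cos φ cos δ cos h = -0.203574 + 0.789121 = 0.585547.
Flux = S₀ · cos θ_z = 232 × 0.585547 = 135.8 W/m².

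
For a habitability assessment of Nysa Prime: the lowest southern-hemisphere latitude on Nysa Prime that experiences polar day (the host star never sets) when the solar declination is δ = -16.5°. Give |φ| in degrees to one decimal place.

|φ| = 73.5°

Polar day requires cos H₀ = −tan φ tan δ ≤ −1, i.e. tan φ tan δ ≥ 1.
The boundary is |tan φ| · |tan δ| = 1, so |φ| = 90° − |δ| = 90° − 16.5° = 73.5° in the southern hemisphere.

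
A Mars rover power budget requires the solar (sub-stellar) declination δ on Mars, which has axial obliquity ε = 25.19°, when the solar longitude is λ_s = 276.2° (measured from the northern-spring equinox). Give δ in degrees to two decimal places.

δ = -25.03°

sin δ = sin ε · sin λ_s = sin 25.19° × sin 276.2° = -0.423132.
δ = arcsin(-0.423132) = -25.03°.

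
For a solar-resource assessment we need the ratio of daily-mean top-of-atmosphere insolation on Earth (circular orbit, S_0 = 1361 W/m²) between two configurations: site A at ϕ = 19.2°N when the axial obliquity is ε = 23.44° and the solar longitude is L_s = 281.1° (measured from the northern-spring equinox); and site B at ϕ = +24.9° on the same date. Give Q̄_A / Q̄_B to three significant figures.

— Configuration A (ϕ=+19.2°):
Solar declination: sin δ = sin ε · sin L_s = sin 23.44° × sin 281.1° = -0.39035, so δ = -22.976°.
cos h₀ = −tan(+19.2°) tan(-22.976°) = 0.1476, h₀ = 1.4226 rad.
Bracket: h₀ sin ϕ sin δ + cos ϕ cos δ sin h₀ = 1.4226×0.32887×-0.39035 + 0.94438×0.92067×0.98904 = -0.182625 + 0.859933 = 0.677308.
Q̄ = (S_0/π) × [bracket] = (1361/π) × 0.677308 = 293.42 W/m².
— Configuration B (ϕ=+24.9°):
cos h₀ = −tan(+24.9°) tan(-22.976°) = 0.1968, h₀ = 1.3727 rad.
Bracket: h₀ sin ϕ sin δ + cos ϕ cos δ sin h₀ = 1.3727×0.42104×-0.39035 + 0.90704×0.92067×0.98044 = -0.225607 + 0.818750 = 0.593143.
Q̄ = (S_0/π) × [bracket] = (1361/π) × 0.593143 = 256.96 W/m².
Ratio Q̄_A / Q̄_B = 293.42 / 256.96 = 1.142.

Q̄_A / Q̄_B ≈ 1.14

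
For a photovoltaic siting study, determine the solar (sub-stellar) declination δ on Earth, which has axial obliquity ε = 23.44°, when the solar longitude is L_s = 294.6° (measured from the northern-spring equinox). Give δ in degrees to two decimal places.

sin δ = sin ε · sin L_s = sin 23.44° × sin 294.6° = -0.361684.
δ = arcsin(-0.361684) = -21.20°.

δ = -21.20°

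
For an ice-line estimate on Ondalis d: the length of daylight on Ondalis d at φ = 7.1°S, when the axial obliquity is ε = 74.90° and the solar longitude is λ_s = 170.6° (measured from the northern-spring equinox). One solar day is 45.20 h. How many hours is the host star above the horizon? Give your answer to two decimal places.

Solar declination: sin δ = sin ε · sin λ_s = sin 74.90° × sin 170.6° = 0.15769, so δ = +9.073°.
cos H₀ = −tan φ · tan δ = −tan(-7.1°) × tan(+9.073°) = 0.0199, so H₀ = 1.5509 rad = 88.86°.
Daylight = 2H₀/(2π) × 45.20 h = (1.5509/π) × 45.20 = 22.31 h.

22.31 h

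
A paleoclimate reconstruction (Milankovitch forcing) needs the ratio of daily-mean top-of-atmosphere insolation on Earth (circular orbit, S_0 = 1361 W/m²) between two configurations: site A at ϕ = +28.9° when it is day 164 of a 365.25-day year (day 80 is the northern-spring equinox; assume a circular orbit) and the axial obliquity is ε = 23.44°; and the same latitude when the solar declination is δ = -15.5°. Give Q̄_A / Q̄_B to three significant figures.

— Configuration A (ϕ=+28.9°):
Solar longitude: L_s = 360° × (164 − 80)/365.25 = 82.793°.
sin δ = sin 23.44° × sin 82.793° = 0.39465, so δ = +23.244°.
cos h₀ = −tan(+28.9°) tan(+23.244°) = -0.2371, h₀ = 1.8102 rad.
Bracket: h₀ sin ϕ sin δ + cos ϕ cos δ sin h₀ = 1.8102×0.48328×0.39465 + 0.87546×0.91883×0.97149 = 0.345253 + 0.781465 = 1.126718.
Q̄ = (S_0/π) × [bracket] = (1361/π) × 1.126718 = 488.12 W/m².
— Configuration B (ϕ=+28.9°):
cos h₀ = −tan(+28.9°) tan(-15.500°) = 0.1531, h₀ = 1.4171 rad.
Bracket: h₀ sin ϕ sin δ + cos ϕ cos δ sin h₀ = 1.4171×0.48328×-0.26724 + 0.87546×0.96363×0.98821 = -0.183021 + 0.833673 = 0.650652.
Q̄ = (S_0/π) × [bracket] = (1361/π) × 0.650652 = 281.88 W/m².
Ratio Q̄_A / Q̄_B = 488.12 / 281.88 = 1.732.

Q̄_A / Q̄_B ≈ 1.73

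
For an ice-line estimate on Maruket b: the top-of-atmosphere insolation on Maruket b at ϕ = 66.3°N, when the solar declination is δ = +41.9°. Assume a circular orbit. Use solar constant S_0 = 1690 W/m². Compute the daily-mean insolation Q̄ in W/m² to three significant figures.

cos h₀ = −tan(+66.3°) tan(+41.900°) = -2.0440 ≤ −1 ⇒ polar day, h₀ = π.
Bracket: h₀ sin ϕ sin δ + cos ϕ cos δ sin h₀ = 3.1416×0.91566×0.66783 + 0.40195×0.74431×0.00000 = 1.921105 + 0.000000 = 1.921105.
Q̄ = (S_0/π) × [bracket] = (1690/π) × 1.921105 = 1033 W/m².

Q̄ ≈ 1.03e+03 W/m²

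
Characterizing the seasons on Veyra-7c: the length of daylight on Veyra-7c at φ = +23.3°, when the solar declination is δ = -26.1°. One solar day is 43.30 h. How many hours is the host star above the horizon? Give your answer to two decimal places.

cos H₀ = −tan φ · tan δ = −tan(+23.3°) × tan(-26.100°) = 0.2110, so H₀ = 1.3582 rad = 77.82°.
Daylight = 2H₀/(2π) × 43.30 h = (1.3582/π) × 43.30 = 18.72 h.

18.72 h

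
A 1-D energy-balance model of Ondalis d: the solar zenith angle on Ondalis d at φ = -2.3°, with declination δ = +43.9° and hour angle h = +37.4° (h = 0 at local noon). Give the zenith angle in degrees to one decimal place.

cos θ_z = sin φ sin δ + cos φ cos δ cos h = -0.027827 + 0.571955 = 0.544128.
θ_z = arccos(0.544128) = 57.0°.

θ_z = 57.0°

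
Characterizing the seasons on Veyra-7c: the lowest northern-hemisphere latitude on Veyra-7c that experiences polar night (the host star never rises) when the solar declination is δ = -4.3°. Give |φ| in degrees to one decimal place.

|φ| = 85.7°

Polar night requires cos H₀ = −tan φ tan δ ≥ 1, i.e. tan φ tan δ ≤ −1.
The boundary is |tan φ| · |tan δ| = 1, so |φ| = 90° − |δ| = 90° − 4.3° = 85.7° in the northern hemisphere.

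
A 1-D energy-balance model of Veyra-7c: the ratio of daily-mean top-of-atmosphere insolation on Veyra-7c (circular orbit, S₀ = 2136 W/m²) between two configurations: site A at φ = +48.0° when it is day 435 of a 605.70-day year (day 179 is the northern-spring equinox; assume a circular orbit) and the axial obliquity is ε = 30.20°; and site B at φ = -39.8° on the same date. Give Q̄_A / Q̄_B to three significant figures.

— Configuration A (φ=+48.0°):
Solar longitude: λ_s = 360° × (435 − 179)/605.70 = 152.155°.
sin δ = sin 30.20° × sin 152.155° = 0.23495, so δ = +13.589°.
cos H₀ = −tan(+48.0°) tan(+13.589°) = -0.2685, H₀ = 1.8426 rad.
Bracket: H₀ sin φ sin δ + cos φ cos δ sin H₀ = 1.8426×0.74314×0.23495 + 0.66913×0.97201×0.96329 = 0.321719 + 0.626525 = 0.948244.
Q̄ = (S₀/π) × [bracket] = (2136/π) × 0.948244 = 644.72 W/m².
— Configuration B (φ=-39.8°):
cos H₀ = −tan(-39.8°) tan(+13.589°) = 0.2014, H₀ = 1.3680 rad.
Bracket: H₀ sin φ sin δ + cos φ cos δ sin H₀ = 1.3680×-0.64011×0.23495 + 0.76828×0.97201×0.97951 = -0.205739 + 0.731474 = 0.525735.
Q̄ = (S₀/π) × [bracket] = (2136/π) × 0.525735 = 357.45 W/m².
Ratio Q̄_A / Q̄_B = 644.72 / 357.45 = 1.804.

Q̄_A / Q̄_B ≈ 1.80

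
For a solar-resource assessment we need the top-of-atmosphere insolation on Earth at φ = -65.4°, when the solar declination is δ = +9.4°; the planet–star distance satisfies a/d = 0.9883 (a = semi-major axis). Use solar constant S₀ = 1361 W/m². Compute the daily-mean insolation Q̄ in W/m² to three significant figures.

Q̄ ≈ 86.6 W/m²

cos H₀ = −tan(-65.4°) tan(+9.400°) = 0.3616, H₀ = 1.2008 rad.
Bracket: H₀ sin φ sin δ + cos φ cos δ sin H₀ = 1.2008×-0.90924×0.16333 + 0.41628×0.98657×0.93234 = -0.178326 + 0.382902 = 0.204576.
Inverse-square distance factor (a/d)² = 0.9883² = 0.976737.
Q̄ = (S₀/π) × 0.976737 × [bracket] = (1361/π) × 0.976737 × 0.204576 = 86.56 W/m².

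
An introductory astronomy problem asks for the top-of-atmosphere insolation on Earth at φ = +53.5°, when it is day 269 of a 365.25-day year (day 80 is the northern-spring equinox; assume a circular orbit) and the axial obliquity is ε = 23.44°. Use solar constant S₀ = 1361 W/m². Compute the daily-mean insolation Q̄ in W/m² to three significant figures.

Q̄ ≈ 234 W/m²

Solar longitude: λ_s = 360° × (269 − 80)/365.25 = 186.283°.
sin δ = sin 23.44° × sin 186.283° = -0.04354, so δ = -2.495°.
cos H₀ = −tan(+53.5°) tan(-2.495°) = 0.0589, H₀ = 1.5119 rad.
Bracket: H₀ sin φ sin δ + cos φ cos δ sin H₀ = 1.5119×0.80386×-0.04354 + 0.59482×0.99905×0.99826 = -0.052917 + 0.593221 = 0.540304.
Q̄ = (S₀/π) × [bracket] = (1361/π) × 0.540304 = 234.1 W/m².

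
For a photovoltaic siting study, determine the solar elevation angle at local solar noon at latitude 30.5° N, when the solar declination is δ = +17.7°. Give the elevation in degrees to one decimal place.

At local noon the hour angle is zero, so the zenith angle equals |φ − δ| = |+30.5° − (+17.700°)| = 12.800°.
Elevation = 90° − 12.800° = 77.2°.

77.2°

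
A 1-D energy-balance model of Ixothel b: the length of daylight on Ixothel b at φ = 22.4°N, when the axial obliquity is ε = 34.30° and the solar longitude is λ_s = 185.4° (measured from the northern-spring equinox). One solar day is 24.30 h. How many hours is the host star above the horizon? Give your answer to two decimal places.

Solar declination: sin δ = sin ε · sin λ_s = sin 34.30° × sin 185.4° = -0.05303, so δ = -3.040°.
cos H₀ = −tan φ · tan δ = −tan(+22.4°) × tan(-3.040°) = 0.0219, so H₀ = 1.5489 rad = 88.75°.
Daylight = 2H₀/(2π) × 24.30 h = (1.5489/π) × 24.30 = 11.98 h.

11.98 h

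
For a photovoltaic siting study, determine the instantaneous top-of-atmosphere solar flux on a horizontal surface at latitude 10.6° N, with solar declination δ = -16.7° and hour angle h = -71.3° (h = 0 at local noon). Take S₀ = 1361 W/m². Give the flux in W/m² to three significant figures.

cos θ_z = sin φ sin δ + cos φ cos δ cos h = -0.052860 + 0.301850 = 0.248990.
Flux = S₀ · cos θ_z = 1361 × 0.248990 = 338.9 W/m².

339 W/m²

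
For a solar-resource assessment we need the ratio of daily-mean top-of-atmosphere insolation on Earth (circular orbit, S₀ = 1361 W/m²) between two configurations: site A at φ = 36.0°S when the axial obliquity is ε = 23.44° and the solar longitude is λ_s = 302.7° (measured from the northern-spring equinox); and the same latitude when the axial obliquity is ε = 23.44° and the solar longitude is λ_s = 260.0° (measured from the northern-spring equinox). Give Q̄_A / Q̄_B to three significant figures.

Q̄_A / Q̄_B ≈ 0.961

— Configuration A (φ=-36.0°):
Solar declination: sin δ = sin ε · sin λ_s = sin 23.44° × sin 302.7° = -0.33474, so δ = -19.557°.
cos H₀ = −tan(-36.0°) tan(-19.557°) = -0.2581, H₀ = 1.8318 rad.
Bracket: H₀ sin φ sin δ + cos φ cos δ sin H₀ = 1.8318×-0.58779×-0.33474 + 0.80902×0.94231×0.96612 = 0.360419 + 0.736519 = 1.096938.
Q̄ = (S₀/π) × [bracket] = (1361/π) × 1.096938 = 475.22 W/m².
— Configuration B (φ=-36.0°):
Solar declination: sin δ = sin ε · sin λ_s = sin 23.44° × sin 260.0° = -0.39175, so δ = -23.063°.
cos H₀ = −tan(-36.0°) tan(-23.063°) = -0.3093, H₀ = 1.8853 rad.
Bracket: H₀ sin φ sin δ + cos φ cos δ sin H₀ = 1.8853×-0.58779×-0.39175 + 0.80902×0.92007×0.95095 = 0.434122 + 0.707844 = 1.141966.
Q̄ = (S₀/π) × [bracket] = (1361/π) × 1.141966 = 494.72 W/m².
Ratio Q̄_A / Q̄_B = 475.22 / 494.72 = 0.9606.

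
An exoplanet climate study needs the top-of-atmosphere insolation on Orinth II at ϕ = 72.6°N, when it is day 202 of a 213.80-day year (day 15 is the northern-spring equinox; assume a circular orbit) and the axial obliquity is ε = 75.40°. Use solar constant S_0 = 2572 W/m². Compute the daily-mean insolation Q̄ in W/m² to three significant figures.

Q̄ ≈ 0.00 W/m²

Solar longitude: L_s = 360° × (202 − 15)/213.80 = 314.874°.
sin δ = sin 75.40° × sin 314.874° = -0.68578, so δ = -43.297°.
cos h₀ = −tan(+72.6°) tan(-43.297°) = 3.0067 ≥ 1 ⇒ polar night, h₀ = 0 and Q̄ = 0.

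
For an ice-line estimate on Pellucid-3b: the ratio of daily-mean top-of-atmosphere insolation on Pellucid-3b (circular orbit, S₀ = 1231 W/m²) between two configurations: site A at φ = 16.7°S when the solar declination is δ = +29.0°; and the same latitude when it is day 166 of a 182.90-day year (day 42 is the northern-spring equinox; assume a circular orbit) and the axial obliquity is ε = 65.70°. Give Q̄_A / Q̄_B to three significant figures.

Q̄_A / Q̄_B ≈ 0.650

— Configuration A (φ=-16.7°):
cos H₀ = −tan(-16.7°) tan(+29.000°) = 0.1663, H₀ = 1.4037 rad.
Bracket: H₀ sin φ sin δ + cos φ cos δ sin H₀ = 1.4037×-0.28736×0.48481 + 0.95782×0.87462×0.98608 = -0.195556 + 0.826067 = 0.630511.
Q̄ = (S₀/π) × [bracket] = (1231/π) × 0.630511 = 247.06 W/m².
— Configuration B (φ=-16.7°):
Solar longitude: λ_s = 360° × (166 − 42)/182.90 = 244.068°.
sin δ = sin 65.70° × sin 244.068° = -0.81964, so δ = -55.048°.
cos H₀ = −tan(-16.7°) tan(-55.048°) = -0.4292, H₀ = 2.0144 rad.
Bracket: H₀ sin φ sin δ + cos φ cos δ sin H₀ = 2.0144×-0.28736×-0.81964 + 0.95782×0.57288×0.90319 = 0.474455 + 0.495595 = 0.970050.
Q̄ = (S₀/π) × [bracket] = (1231/π) × 0.970050 = 380.10 W/m².
Ratio Q̄_A / Q̄_B = 247.06 / 380.10 = 0.6500.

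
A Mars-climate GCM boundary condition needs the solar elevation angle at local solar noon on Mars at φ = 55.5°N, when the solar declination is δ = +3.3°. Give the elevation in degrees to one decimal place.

37.8°

At local noon the hour angle is zero, so the zenith angle equals |φ − δ| = |+55.5° − (+3.300°)| = 52.200°.
Elevation = 90° − 52.200° = 37.8°.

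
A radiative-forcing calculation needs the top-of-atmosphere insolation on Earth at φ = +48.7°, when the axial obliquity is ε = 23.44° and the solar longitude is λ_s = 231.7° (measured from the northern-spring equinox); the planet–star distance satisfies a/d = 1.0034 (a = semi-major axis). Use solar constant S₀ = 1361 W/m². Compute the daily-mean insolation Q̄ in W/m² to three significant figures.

Q̄ ≈ 132 W/m²

Solar declination: sin δ = sin ε · sin λ_s = sin 23.44° × sin 231.7° = -0.31218, so δ = -18.190°.
cos H₀ = −tan(+48.7°) tan(-18.190°) = 0.3740, H₀ = 1.1874 rad.
Bracket: H₀ sin φ sin δ + cos φ cos δ sin H₀ = 1.1874×0.75126×-0.31218 + 0.66000×0.95002×0.92742 = -0.278479 + 0.581505 = 0.303026.
Inverse-square distance factor (a/d)² = 1.0034² = 1.006812.
Q̄ = (S₀/π) × 1.006812 × [bracket] = (1361/π) × 1.006812 × 0.303026 = 132.2 W/m².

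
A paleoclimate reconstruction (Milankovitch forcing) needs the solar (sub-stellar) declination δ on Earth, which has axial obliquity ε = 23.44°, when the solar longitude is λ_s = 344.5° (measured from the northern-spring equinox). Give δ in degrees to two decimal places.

sin δ = sin ε · sin λ_s = sin 23.44° × sin 344.5° = -0.106304.
δ = arcsin(-0.106304) = -6.10°.

δ = -6.10°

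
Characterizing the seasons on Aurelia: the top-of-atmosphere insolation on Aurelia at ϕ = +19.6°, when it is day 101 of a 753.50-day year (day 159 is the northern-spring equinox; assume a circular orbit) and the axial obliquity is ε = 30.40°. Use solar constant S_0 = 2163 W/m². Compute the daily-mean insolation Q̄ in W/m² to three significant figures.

Solar longitude: L_s = 360° × (101 − 159)/753.50 = -27.711°, i.e. -27.711° + 360° = 332.289°.
sin δ = sin 30.40° × sin 332.289° = -0.23531, so δ = -13.610°.
cos h₀ = −tan(+19.6°) tan(-13.610°) = 0.0862, h₀ = 1.4845 rad.
Bracket: h₀ sin ϕ sin δ + cos ϕ cos δ sin h₀ = 1.4845×0.33545×-0.23531 + 0.94206×0.97192×0.99628 = -0.117179 + 0.912201 = 0.795022.
Q̄ = (S_0/π) × [bracket] = (2163/π) × 0.795022 = 547.4 W/m².

Q̄ ≈ 547 W/m²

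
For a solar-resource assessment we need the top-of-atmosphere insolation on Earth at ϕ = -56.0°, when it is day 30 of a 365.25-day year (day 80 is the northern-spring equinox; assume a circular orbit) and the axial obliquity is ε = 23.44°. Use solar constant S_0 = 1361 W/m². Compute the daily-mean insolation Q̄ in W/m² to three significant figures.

Solar longitude: L_s = 360° × (30 − 80)/365.25 = -49.281°, i.e. -49.281° + 360° = 310.719°.
sin δ = sin 23.44° × sin 310.719° = -0.30149, so δ = -17.547°.
cos h₀ = −tan(-56.0°) tan(-17.547°) = -0.4688, h₀ = 2.0587 rad.
Bracket: h₀ sin ϕ sin δ + cos ϕ cos δ sin h₀ = 2.0587×-0.82904×-0.30149 + 0.55919×0.95347×0.88331 = 0.514566 + 0.470955 = 0.985521.
Q̄ = (S_0/π) × [bracket] = (1361/π) × 0.985521 = 426.9 W/m².

Q̄ ≈ 427 W/m²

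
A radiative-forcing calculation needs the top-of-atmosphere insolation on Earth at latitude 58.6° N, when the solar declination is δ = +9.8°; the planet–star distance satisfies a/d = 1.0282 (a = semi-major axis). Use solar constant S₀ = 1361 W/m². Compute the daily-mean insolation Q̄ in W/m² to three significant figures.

Q̄ ≈ 349 W/m²

cos H₀ = −tan(+58.6°) tan(+9.800°) = -0.2830, H₀ = 1.8577 rad.
Bracket: H₀ sin φ sin δ + cos φ cos δ sin H₀ = 1.8577×0.85355×0.17021 + 0.52101×0.98541×0.95913 = 0.269892 + 0.492425 = 0.762317.
Inverse-square distance factor (a/d)² = 1.0282² = 1.057195.
Q̄ = (S₀/π) × 1.057195 × [bracket] = (1361/π) × 1.057195 × 0.762317 = 349.1 W/m².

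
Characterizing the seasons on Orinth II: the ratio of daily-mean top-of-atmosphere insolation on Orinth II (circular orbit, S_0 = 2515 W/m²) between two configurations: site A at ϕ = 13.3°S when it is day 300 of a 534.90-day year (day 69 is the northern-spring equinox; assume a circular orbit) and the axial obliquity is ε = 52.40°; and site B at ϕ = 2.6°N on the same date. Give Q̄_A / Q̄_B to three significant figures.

Q̄_A / Q̄_B ≈ 0.831

— Configuration A (ϕ=-13.3°):
Solar longitude: L_s = 360° × (300 − 69)/534.90 = 155.468°.
sin δ = sin 52.40° × sin 155.468° = 0.32896, so δ = +19.205°.
cos h₀ = −tan(-13.3°) tan(+19.205°) = 0.0823, h₀ = 1.4884 rad.
Bracket: h₀ sin ϕ sin δ + cos ϕ cos δ sin h₀ = 1.4884×-0.23005×0.32896 + 0.97318×0.94435×0.99660 = -0.112638 + 0.915898 = 0.803260.
Q̄ = (S_0/π) × [bracket] = (2515/π) × 0.803260 = 643.05 W/m².
— Configuration B (ϕ=+2.6°):
cos h₀ = −tan(+2.6°) tan(+19.205°) = -0.0158, h₀ = 1.5866 rad.
Bracket: h₀ sin ϕ sin δ + cos ϕ cos δ sin h₀ = 1.5866×0.04536×0.32896 + 0.99897×0.94435×0.99987 = 0.023675 + 0.943255 = 0.966930.
Q̄ = (S_0/π) × [bracket] = (2515/π) × 0.966930 = 774.08 W/m².
Ratio Q̄_A / Q̄_B = 643.05 / 774.08 = 0.8307.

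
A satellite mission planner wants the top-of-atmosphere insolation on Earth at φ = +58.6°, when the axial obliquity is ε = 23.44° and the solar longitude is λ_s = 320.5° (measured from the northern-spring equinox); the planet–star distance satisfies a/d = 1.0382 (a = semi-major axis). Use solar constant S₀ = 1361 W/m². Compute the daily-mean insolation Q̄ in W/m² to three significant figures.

Q̄ ≈ 98.9 W/m²

Solar declination: sin δ = sin ε · sin λ_s = sin 23.44° × sin 320.5° = -0.25302, so δ = -14.657°.
cos H₀ = −tan(+58.6°) tan(-14.657°) = 0.4285, H₀ = 1.1280 rad.
Bracket: H₀ sin φ sin δ + cos φ cos δ sin H₀ = 1.1280×0.85355×-0.25302 + 0.52101×0.96746×0.90356 = -0.243609 + 0.455445 = 0.211836.
Inverse-square distance factor (a/d)² = 1.0382² = 1.077859.
Q̄ = (S₀/π) × 1.077859 × [bracket] = (1361/π) × 1.077859 × 0.211836 = 98.92 W/m².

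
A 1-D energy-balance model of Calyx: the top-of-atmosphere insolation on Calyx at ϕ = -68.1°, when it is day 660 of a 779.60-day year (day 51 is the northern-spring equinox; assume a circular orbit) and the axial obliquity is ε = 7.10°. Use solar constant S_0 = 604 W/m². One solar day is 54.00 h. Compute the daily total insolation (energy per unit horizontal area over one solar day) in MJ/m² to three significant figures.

21.1 MJ/m²

Solar longitude: L_s = 360° × (660 − 51)/779.60 = 281.221°.
sin δ = sin 7.10° × sin 281.221° = -0.12124, so δ = -6.964°.
cos h₀ = −tan(-68.1°) tan(-6.964°) = -0.3038, h₀ = 1.8795 rad.
Bracket: h₀ sin ϕ sin δ + cos ϕ cos δ sin h₀ = 1.8795×-0.92784×-0.12124 + 0.37299×0.99262×0.95273 = 0.211427 + 0.352736 = 0.564163.
Q̄ = (S_0/π) × [bracket] = (604/π) × 0.564163 = 108.47 W/m².
Daily total = Q̄ × 54.00 h × 3600 s/h = 108.47 × 54.00 × 3600 / 10⁶ = 21.09 MJ/m².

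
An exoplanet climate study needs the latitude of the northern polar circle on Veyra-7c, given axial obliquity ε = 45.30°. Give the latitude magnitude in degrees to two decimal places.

44.70°

The polar circle is the lowest latitude that experiences at least one full rotation of continuous daylight at the northern-summer solstice; it lies at |ϕ| = 90° − ε = 90° − 45.30° = 44.70°.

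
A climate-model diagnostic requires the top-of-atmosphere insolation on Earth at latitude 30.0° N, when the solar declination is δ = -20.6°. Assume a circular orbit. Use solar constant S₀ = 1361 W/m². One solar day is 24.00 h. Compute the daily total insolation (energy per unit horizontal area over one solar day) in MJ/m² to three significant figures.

20.7 MJ/m²

cos H₀ = −tan(+30.0°) tan(-20.600°) = 0.2170, H₀ = 1.3520 rad.
Bracket: H₀ sin φ sin δ + cos φ cos δ sin H₀ = 1.3520×0.50000×-0.35184 + 0.86603×0.93606×0.97617 = -0.237844 + 0.791338 = 0.553494.
Q̄ = (S₀/π) × [bracket] = (1361/π) × 0.553494 = 239.78 W/m².
Daily total = Q̄ × 24.00 h × 3600 s/h = 239.78 × 24.00 × 3600 / 10⁶ = 20.72 MJ/m².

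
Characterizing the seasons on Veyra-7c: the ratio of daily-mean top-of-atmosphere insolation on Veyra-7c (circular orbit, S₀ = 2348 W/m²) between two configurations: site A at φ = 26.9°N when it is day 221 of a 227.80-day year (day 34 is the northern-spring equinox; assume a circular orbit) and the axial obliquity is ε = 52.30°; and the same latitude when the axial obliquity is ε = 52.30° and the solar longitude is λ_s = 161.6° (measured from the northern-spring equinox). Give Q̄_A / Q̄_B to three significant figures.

— Configuration A (φ=+26.9°):
Solar longitude: λ_s = 360° × (221 − 34)/227.80 = 295.522°.
sin δ = sin 52.30° × sin 295.522° = -0.71401, so δ = -45.562°.
cos H₀ = −tan(+26.9°) tan(-45.562°) = 0.5174, H₀ = 1.0270 rad.
Bracket: H₀ sin φ sin δ + cos φ cos δ sin H₀ = 1.0270×0.45243×-0.71401 + 0.89180×0.70013×0.85575 = -0.331762 + 0.534310 = 0.202548.
Q̄ = (S₀/π) × [bracket] = (2348/π) × 0.202548 = 151.38 W/m².
— Configuration B (φ=+26.9°):
Solar declination: sin δ = sin ε · sin λ_s = sin 52.30° × sin 161.6° = 0.24975, so δ = +14.463°.
cos H₀ = −tan(+26.9°) tan(+14.463°) = -0.1309, H₀ = 1.7020 rad.
Bracket: H₀ sin φ sin δ + cos φ cos δ sin H₀ = 1.7020×0.45243×0.24975 + 0.89180×0.96831×0.99140 = 0.192316 + 0.856112 = 1.048428.
Q̄ = (S₀/π) × [bracket] = (2348/π) × 1.048428 = 783.59 W/m².
Ratio Q̄_A / Q̄_B = 151.38 / 783.59 = 0.1932.

Q̄_A / Q̄_B ≈ 0.193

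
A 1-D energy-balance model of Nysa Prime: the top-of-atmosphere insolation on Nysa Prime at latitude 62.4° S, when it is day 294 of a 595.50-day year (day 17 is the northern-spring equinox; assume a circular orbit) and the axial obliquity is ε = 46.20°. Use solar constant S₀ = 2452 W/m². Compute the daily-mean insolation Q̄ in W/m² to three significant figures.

Q̄ ≈ 203 W/m²

Solar longitude: λ_s = 360° × (294 − 17)/595.50 = 167.456°.
sin δ = sin 46.20° × sin 167.456° = 0.15676, so δ = +9.019°.
cos H₀ = −tan(-62.4°) tan(+9.019°) = 0.3036, H₀ = 1.2623 rad.
Bracket: H₀ sin φ sin δ + cos φ cos δ sin H₀ = 1.2623×-0.88620×0.15676 + 0.46330×0.98764×0.95280 = -0.175360 + 0.435976 = 0.260616.
Q̄ = (S₀/π) × [bracket] = (2452/π) × 0.260616 = 203.4 W/m².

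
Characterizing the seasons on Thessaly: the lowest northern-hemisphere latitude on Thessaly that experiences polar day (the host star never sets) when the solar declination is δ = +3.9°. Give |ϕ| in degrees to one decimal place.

Polar day requires cos h₀ = −tan ϕ tan δ ≤ −1, i.e. tan ϕ tan δ ≥ 1.
The boundary is |tan ϕ| · |tan δ| = 1, so |ϕ| = 90° − |δ| = 90° − 3.9° = 86.1° in the northern hemisphere.

|ϕ| = 86.1°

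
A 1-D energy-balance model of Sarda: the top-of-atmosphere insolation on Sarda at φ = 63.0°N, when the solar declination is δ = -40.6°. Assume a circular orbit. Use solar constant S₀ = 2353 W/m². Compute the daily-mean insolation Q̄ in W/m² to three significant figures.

cos H₀ = −tan(+63.0°) tan(-40.600°) = 1.6822 ≥ 1 ⇒ polar night, H₀ = 0 and Q̄ = 0.

Q̄ ≈ 0.00 W/m²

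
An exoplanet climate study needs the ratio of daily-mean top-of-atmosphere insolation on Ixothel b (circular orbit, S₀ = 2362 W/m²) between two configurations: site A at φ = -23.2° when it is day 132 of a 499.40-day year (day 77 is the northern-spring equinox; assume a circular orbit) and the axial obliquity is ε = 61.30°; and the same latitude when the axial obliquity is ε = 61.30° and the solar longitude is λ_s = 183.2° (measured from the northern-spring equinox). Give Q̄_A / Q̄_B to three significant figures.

Q̄_A / Q̄_B ≈ 0.472

— Configuration A (φ=-23.2°):
Solar longitude: λ_s = 360° × (132 − 77)/499.40 = 39.648°.
sin δ = sin 61.30° × sin 39.648° = 0.55968, so δ = +34.033°.
cos H₀ = −tan(-23.2°) tan(+34.033°) = 0.2895, H₀ = 1.2771 rad.
Bracket: H₀ sin φ sin δ + cos φ cos δ sin H₀ = 1.2771×-0.39394×0.55968 + 0.91914×0.82871×0.95719 = -0.281575 + 0.729092 = 0.447517.
Q̄ = (S₀/π) × [bracket] = (2362/π) × 0.447517 = 336.46 W/m².
— Configuration B (φ=-23.2°):
Solar declination: sin δ = sin ε · sin λ_s = sin 61.30° × sin 183.2° = -0.04896, so δ = -2.807°.
cos H₀ = −tan(-23.2°) tan(-2.807°) = -0.0210, H₀ = 1.5918 rad.
Bracket: H₀ sin φ sin δ + cos φ cos δ sin H₀ = 1.5918×-0.39394×-0.04896 + 0.91914×0.99880×0.99978 = 0.030702 + 0.917835 = 0.948537.
Q̄ = (S₀/π) × [bracket] = (2362/π) × 0.948537 = 713.16 W/m².
Ratio Q̄_A / Q̄_B = 336.46 / 713.16 = 0.4718.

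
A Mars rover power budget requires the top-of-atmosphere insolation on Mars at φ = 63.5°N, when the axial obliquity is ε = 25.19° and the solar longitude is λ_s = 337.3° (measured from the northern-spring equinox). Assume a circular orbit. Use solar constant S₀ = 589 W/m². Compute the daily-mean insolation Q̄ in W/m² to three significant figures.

Solar declination: sin δ = sin ε · sin λ_s = sin 25.19° × sin 337.3° = -0.16425, so δ = -9.454°.
cos H₀ = −tan(+63.5°) tan(-9.454°) = 0.3340, H₀ = 1.2303 rad.
Bracket: H₀ sin φ sin δ + cos φ cos δ sin H₀ = 1.2303×0.89493×-0.16425 + 0.44620×0.98642×0.94258 = -0.180845 + 0.414868 = 0.234023.
Q̄ = (S₀/π) × [bracket] = (589/π) × 0.234023 = 43.88 W/m².

Q̄ ≈ 43.9 W/m²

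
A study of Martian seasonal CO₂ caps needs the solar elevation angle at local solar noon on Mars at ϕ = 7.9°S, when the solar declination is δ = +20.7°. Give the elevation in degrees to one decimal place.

At local noon the hour angle is zero, so the zenith angle equals |ϕ − δ| = |-7.9° − (+20.700°)| = 28.600°.
Elevation = 90° − 28.600° = 61.4°.

61.4°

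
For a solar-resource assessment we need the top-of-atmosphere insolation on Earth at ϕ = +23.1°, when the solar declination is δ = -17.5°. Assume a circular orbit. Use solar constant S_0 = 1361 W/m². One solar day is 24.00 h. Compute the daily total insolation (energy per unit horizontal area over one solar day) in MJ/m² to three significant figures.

cos h₀ = −tan(+23.1°) tan(-17.500°) = 0.1345, h₀ = 1.4359 rad.
Bracket: h₀ sin ϕ sin δ + cos ϕ cos δ sin h₀ = 1.4359×0.39234×-0.30071 + 0.91982×0.95372×0.99092 = -0.169408 + 0.869285 = 0.699877.
Q̄ = (S_0/π) × [bracket] = (1361/π) × 0.699877 = 303.20 W/m².
Daily total = Q̄ × 24.00 h × 3600 s/h = 303.20 × 24.00 × 3600 / 10⁶ = 26.20 MJ/m².

26.2 MJ/m²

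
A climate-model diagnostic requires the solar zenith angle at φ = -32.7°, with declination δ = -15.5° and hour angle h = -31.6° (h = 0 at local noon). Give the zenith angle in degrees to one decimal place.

cos θ_z = sin φ sin δ + cos φ cos δ cos h = 0.144373 + 0.690670 = 0.835043.
θ_z = arccos(0.835043) = 33.4°.

θ_z = 33.4°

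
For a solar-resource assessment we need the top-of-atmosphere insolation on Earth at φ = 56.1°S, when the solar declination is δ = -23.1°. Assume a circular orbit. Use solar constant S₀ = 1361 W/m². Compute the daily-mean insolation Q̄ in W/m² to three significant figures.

cos H₀ = −tan(-56.1°) tan(-23.100°) = -0.6348, H₀ = 2.2585 rad.
Bracket: H₀ sin φ sin δ + cos φ cos δ sin H₀ = 2.2585×-0.83001×-0.39234 + 0.55775×0.91982×0.77272 = 0.735472 + 0.396428 = 1.131900.
Q̄ = (S₀/π) × [bracket] = (1361/π) × 1.131900 = 490.4 W/m².

Q̄ ≈ 490 W/m²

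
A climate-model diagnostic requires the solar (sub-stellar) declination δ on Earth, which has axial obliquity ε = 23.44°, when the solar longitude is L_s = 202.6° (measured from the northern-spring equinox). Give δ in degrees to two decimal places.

δ = -8.79°

sin δ = sin ε · sin L_s = sin 23.44° × sin 202.6° = -0.152868.
δ = arcsin(-0.152868) = -8.79°.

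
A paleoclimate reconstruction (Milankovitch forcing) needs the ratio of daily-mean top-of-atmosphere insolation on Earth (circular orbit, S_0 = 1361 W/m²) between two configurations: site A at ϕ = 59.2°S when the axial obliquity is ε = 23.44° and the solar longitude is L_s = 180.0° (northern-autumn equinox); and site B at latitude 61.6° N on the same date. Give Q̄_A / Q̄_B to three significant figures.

— Configuration A (ϕ=-59.2°):
Solar declination: sin δ = sin ε · sin L_s = sin 23.44° × sin 180.0° = 0.00000, so δ = +0.000°.
cos h₀ = −tan(-59.2°) tan(+0.000°) = 0.0000, h₀ = 1.5708 rad.
Bracket: h₀ sin ϕ sin δ + cos ϕ cos δ sin h₀ = 1.5708×-0.85896×0.00000 + 0.51204×1.00000×1.00000 = -0.000000 + 0.512040 = 0.512040.
Q̄ = (S_0/π) × [bracket] = (1361/π) × 0.512040 = 221.83 W/m².
— Configuration B (ϕ=+61.6°):
cos h₀ = −tan(+61.6°) tan(+0.000°) = -0.0000, h₀ = 1.5708 rad.
Bracket: h₀ sin ϕ sin δ + cos ϕ cos δ sin h₀ = 1.5708×0.87965×0.00000 + 0.47562×1.00000×1.00000 = 0.000000 + 0.475620 = 0.475620.
Q̄ = (S_0/π) × [bracket] = (1361/π) × 0.475620 = 206.05 W/m².
Ratio Q̄_A / Q̄_B = 221.83 / 206.05 = 1.077.

Q̄_A / Q̄_B ≈ 1.08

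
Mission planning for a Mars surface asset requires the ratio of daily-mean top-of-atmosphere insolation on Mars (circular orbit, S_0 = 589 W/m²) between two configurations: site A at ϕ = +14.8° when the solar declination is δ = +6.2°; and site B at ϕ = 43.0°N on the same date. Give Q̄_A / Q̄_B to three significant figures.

— Configuration A (ϕ=+14.8°):
cos h₀ = −tan(+14.8°) tan(+6.200°) = -0.0287, h₀ = 1.5995 rad.
Bracket: h₀ sin ϕ sin δ + cos ϕ cos δ sin h₀ = 1.5995×0.25545×0.10800 + 0.96682×0.99415×0.99959 = 0.044128 + 0.960770 = 1.004898.
Q̄ = (S_0/π) × [bracket] = (589/π) × 1.004898 = 188.40 W/m².
— Configuration B (ϕ=+43.0°):
cos h₀ = −tan(+43.0°) tan(+6.200°) = -0.1013, h₀ = 1.6723 rad.
Bracket: h₀ sin ϕ sin δ + cos ϕ cos δ sin h₀ = 1.6723×0.68200×0.10800 + 0.73135×0.99415×0.99486 = 0.123175 + 0.723334 = 0.846509.
Q̄ = (S_0/π) × [bracket] = (589/π) × 0.846509 = 158.71 W/m².
Ratio Q̄_A / Q̄_B = 188.40 / 158.71 = 1.187.

Q̄_A / Q̄_B ≈ 1.19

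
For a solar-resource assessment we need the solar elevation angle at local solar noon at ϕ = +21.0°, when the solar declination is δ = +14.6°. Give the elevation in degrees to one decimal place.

At local noon the hour angle is zero, so the zenith angle equals |ϕ − δ| = |+21.0° − (+14.600°)| = 6.400°.
Elevation = 90° − 6.400° = 83.6°.

83.6°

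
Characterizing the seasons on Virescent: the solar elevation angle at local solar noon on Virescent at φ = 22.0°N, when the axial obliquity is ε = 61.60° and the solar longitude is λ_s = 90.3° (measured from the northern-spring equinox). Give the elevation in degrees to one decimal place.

50.4°

Solar declination: sin δ = sin ε · sin λ_s = sin 61.60° × sin 90.3° = 0.87964, so δ = +61.599°.
At local noon the hour angle is zero, so the zenith angle equals |φ − δ| = |+22.0° − (+61.599°)| = 39.599°.
Elevation = 90° − 39.599° = 50.4°.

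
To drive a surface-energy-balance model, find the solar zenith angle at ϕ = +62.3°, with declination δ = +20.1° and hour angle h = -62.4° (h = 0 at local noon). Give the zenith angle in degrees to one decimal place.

θ_z = 59.6°

cos θ_z = sin ϕ sin δ + cos ϕ cos δ cos h = 0.304274 + 0.202243 = 0.506517.
θ_z = arccos(0.506517) = 59.6°.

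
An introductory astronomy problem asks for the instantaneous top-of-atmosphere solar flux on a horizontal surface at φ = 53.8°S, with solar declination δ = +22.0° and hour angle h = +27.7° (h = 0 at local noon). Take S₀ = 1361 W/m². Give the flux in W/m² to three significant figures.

248 W/m²

cos θ_z = sin φ sin δ + cos φ cos δ cos h = -0.302293 + 0.484842 = 0.182549.
Flux = S₀ · cos θ_z = 1361 × 0.182549 = 248.4 W/m².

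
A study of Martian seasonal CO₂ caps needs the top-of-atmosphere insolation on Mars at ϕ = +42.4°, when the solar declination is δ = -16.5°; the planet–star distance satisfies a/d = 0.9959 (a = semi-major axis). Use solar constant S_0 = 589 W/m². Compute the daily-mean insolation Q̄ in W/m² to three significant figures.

cos h₀ = −tan(+42.4°) tan(-16.500°) = 0.2705, h₀ = 1.2969 rad.
Bracket: h₀ sin ϕ sin δ + cos ϕ cos δ sin h₀ = 1.2969×0.67430×-0.28402 + 0.73846×0.95882×0.96273 = -0.248375 + 0.681661 = 0.433286.
Inverse-square distance factor (a/d)² = 0.9959² = 0.991817.
Q̄ = (S_0/π) × 0.991817 × [bracket] = (589/π) × 0.991817 × 0.433286 = 80.57 W/m².

Q̄ ≈ 80.6 W/m²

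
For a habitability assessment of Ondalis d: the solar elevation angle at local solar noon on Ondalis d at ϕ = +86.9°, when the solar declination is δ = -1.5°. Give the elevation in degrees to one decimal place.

At local noon the hour angle is zero, so the zenith angle equals |ϕ − δ| = |+86.9° − (-1.500°)| = 88.400°.
Elevation = 90° − 88.400° = 1.6°.

1.6°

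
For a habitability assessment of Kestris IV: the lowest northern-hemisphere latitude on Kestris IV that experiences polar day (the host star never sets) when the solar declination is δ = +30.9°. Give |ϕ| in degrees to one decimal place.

|ϕ| = 59.1°

Polar day requires cos h₀ = −tan ϕ tan δ ≤ −1, i.e. tan ϕ tan δ ≥ 1.
The boundary is |tan ϕ| · |tan δ| = 1, so |ϕ| = 90° − |δ| = 90° − 30.9° = 59.1° in the northern hemisphere.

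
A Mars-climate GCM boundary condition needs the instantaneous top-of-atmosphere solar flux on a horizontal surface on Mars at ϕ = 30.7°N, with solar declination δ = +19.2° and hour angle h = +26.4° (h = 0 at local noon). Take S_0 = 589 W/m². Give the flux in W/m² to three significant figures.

527 W/m²

cos θ_z = sin ϕ sin δ + cos ϕ cos δ cos h = 0.167901 + 0.727340 = 0.895241.
Flux = S_0 · cos θ_z = 589 × 0.895241 = 527.3 W/m².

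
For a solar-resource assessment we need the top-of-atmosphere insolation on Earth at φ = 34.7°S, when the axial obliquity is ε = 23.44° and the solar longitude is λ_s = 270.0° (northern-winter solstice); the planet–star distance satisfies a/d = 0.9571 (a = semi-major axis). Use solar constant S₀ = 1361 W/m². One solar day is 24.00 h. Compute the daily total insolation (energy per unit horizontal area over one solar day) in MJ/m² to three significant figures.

39.2 MJ/m²

Solar declination: sin δ = sin ε · sin λ_s = sin 23.44° × sin 270.0° = -0.39779, so δ = -23.440°.
cos H₀ = −tan(-34.7°) tan(-23.440°) = -0.3002, H₀ = 1.8757 rad.
Bracket: H₀ sin φ sin δ + cos φ cos δ sin H₀ = 1.8757×-0.56928×-0.39779 + 0.82214×0.91748×0.95387 = 0.424760 + 0.719501 = 1.144261.
Inverse-square distance factor (a/d)² = 0.9571² = 0.916040.
Q̄ = (S₀/π) × 0.916040 × [bracket] = (1361/π) × 0.916040 × 1.144261 = 454.10 W/m².
Daily total = Q̄ × 24.00 h × 3600 s/h = 454.10 × 24.00 × 3600 / 10⁶ = 39.23 MJ/m².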